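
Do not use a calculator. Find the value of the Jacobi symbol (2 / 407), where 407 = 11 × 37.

Pull out 2: since 407 ≡ 7 (mod 8), (2/407) = +1.
Reached (1/407) = 1. Collecting the sign flips along the way, the symbol is +1.

1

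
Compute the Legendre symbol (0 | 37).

Top reduces to 0: gcd > 1, so the symbol is 0.

0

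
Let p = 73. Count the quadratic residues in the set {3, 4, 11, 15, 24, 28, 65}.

4

(3/73) = +1 → QR.
(4/73) = +1 → QR.
(11/73) = -1 → non-residue.
(15/73) = -1 → non-residue.
(24/73) = +1 → QR.
(28/73) = -1 → non-residue.
(65/73) = +1 → QR.
Total quadratic residues among the 7: 4.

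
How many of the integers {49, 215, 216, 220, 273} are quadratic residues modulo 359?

4

(49/359) = +1 → QR.
(215/359) = -1 → non-residue.
(216/359) = +1 → QR.
(220/359) = +1 → QR.
(273/359) = +1 → QR.
Total quadratic residues among the 5: 4.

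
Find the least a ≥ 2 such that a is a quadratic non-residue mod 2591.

(2/2591) = +1, so 2 is a residue.
(3/2591) = +1, so 3 is a residue.
(4/2591) = +1, so 4 is a residue.
(5/2591) = +1, so 5 is a residue.
(6/2591) = +1, so 6 is a residue.
(7/2591) = −1, so 7 is the smallest positive non-residue mod 2591.

7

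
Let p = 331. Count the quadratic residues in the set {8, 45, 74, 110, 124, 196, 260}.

(8/331) = -1 → non-residue.
(45/331) = +1 → QR.
(74/331) = +1 → QR.
(110/331) = +1 → QR.
(124/331) = +1 → QR.
(196/331) = +1 → QR.
(260/331) = -1 → non-residue.
Total quadratic residues among the 7: 5.

5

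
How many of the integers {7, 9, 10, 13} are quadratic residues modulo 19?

(7/19) = +1 → QR.
(9/19) = +1 → QR.
(10/19) = -1 → non-residue.
(13/19) = -1 → non-residue.
Total quadratic residues among the 4: 2.

2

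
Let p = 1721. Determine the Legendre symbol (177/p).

Reciprocity: 177 ≡ 1 and 1721 ≡ 1 (mod 4), so (177/1721) = +(1721/177).
Reduce top mod 177: now compute (128/177).
Pull out 2^7: since 177 ≡ 1 (mod 8), (2/177) = +1, so (2/177)^7 = +1.
Reached (1/177) = 1. Collecting the sign flips along the way, the symbol is +1.

1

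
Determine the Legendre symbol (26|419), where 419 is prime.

-1

Pull out 2: since 419 ≡ 3 (mod 8), (2/419) = -1.
Reciprocity: 13 ≡ 1 and 419 ≡ 3 (mod 4), so (13/419) = +(419/13).
Reduce top mod 13: now compute (3/13).
Reciprocity: 3 ≡ 3 and 13 ≡ 1 (mod 4), so (3/13) = +(13/3).
Reduce top mod 3: now compute (1/3).
Reached (1/3) = 1. Collecting the sign flips along the way, the symbol is -1.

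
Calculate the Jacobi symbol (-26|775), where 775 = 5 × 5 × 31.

1

First reduce: -26 ≡ 749 (mod 775).
Reciprocity: 749 ≡ 1 and 775 ≡ 3 (mod 4), so (749/775) = +(775/749).
Reduce top mod 749: now compute (26/749).
Pull out 2: since 749 ≡ 5 (mod 8), (2/749) = -1.
Reciprocity: 13 ≡ 1 and 749 ≡ 1 (mod 4), so (13/749) = +(749/13).
Reduce top mod 13: now compute (8/13).
Pull out 2^3: since 13 ≡ 5 (mod 8), (2/13) = -1, so (2/13)^3 = -1.
Reached (1/13) = 1. Collecting the sign flips along the way, the symbol is +1.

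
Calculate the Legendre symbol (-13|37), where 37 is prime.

First reduce: -13 ≡ 24 (mod 37).
Pull out 2^3: since 37 ≡ 5 (mod 8), (2/37) = -1, so (2/37)^3 = -1.
Reciprocity: 3 ≡ 3 and 37 ≡ 1 (mod 4), so (3/37) = +(37/3).
Reduce top mod 3: now compute (1/3).
Reached (1/3) = 1. Collecting the sign flips along the way, the symbol is -1.

-1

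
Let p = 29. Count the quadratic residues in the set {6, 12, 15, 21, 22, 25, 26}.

(6/29) = +1 → QR.
(12/29) = -1 → non-residue.
(15/29) = -1 → non-residue.
(21/29) = -1 → non-residue.
(22/29) = +1 → QR.
(25/29) = +1 → QR.
(26/29) = -1 → non-residue.
Total quadratic residues among the 7: 3.

3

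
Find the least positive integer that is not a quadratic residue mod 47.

(2/47) = +1, so 2 is a residue.
(3/47) = +1, so 3 is a residue.
(4/47) = +1, so 4 is a residue.
(5/47) = −1, so 5 is the smallest positive non-residue mod 47.

5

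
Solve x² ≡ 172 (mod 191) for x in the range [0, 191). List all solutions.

73, 118

Since 191 ≡ 3 (mod 4), a square root of 172 is 172^((191+1)/4) = 172^48 mod 191.
Repeated squaring: 172^2≡170, 172^4≡59, 172^8≡43, 172^16≡130, 172^32≡92 (mod 191).
172^48 = 172^(32+16) ≡ 118 (mod 191).
Check: 118² = 13924 ≡ 172 (mod 191). The two roots are 73 and 118.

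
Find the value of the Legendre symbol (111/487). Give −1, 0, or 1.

1

Euler's criterion: (111/487) ≡ 111^243 (mod 487).
111^2 ≡ 146 (mod 487)
111^4 ≡ 375 (mod 487)
111^8 ≡ 369 (mod 487)
111^16 ≡ 288 (mod 487)
111^32 ≡ 154 (mod 487)
111^64 ≡ 340 (mod 487)
111^128 ≡ 181 (mod 487)
111^243 = 111^(128+64+32+16+2+1) ≡ 1 (mod 487).
Result is 1, so (111/487) = 1.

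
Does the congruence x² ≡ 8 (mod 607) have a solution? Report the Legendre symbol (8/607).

1

Pull out 2^3: since 607 ≡ 7 (mod 8), (2/607) = +1, so (2/607)^3 = +1.
Reached (1/607) = 1. Collecting the sign flips along the way, the symbol is +1.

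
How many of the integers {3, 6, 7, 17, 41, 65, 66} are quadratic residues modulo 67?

3

(3/67) = -1 → non-residue.
(6/67) = +1 → QR.
(7/67) = -1 → non-residue.
(17/67) = +1 → QR.
(41/67) = -1 → non-residue.
(65/67) = +1 → QR.
(66/67) = -1 → non-residue.
Total quadratic residues among the 7: 3.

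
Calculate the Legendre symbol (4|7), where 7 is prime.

1

Pull out 2^2: since 7 ≡ 7 (mod 8), (2/7) = +1, so (2/7)^2 = +1.
Reached (1/7) = 1. Collecting the sign flips along the way, the symbol is +1.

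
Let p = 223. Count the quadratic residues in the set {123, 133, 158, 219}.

(123/223) = -1 → non-residue.
(133/223) = +1 → QR.
(158/223) = -1 → non-residue.
(219/223) = -1 → non-residue.
Total quadratic residues among the 4: 1.

1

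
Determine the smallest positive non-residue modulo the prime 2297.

3

(2/2297) = +1, so 2 is a residue.
(3/2297) = −1, so 3 is the smallest positive non-residue mod 2297.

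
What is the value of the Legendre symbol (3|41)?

Euler's criterion: (3/41) ≡ 3^20 (mod 41).
3^2 ≡ 9 (mod 41)
3^4 ≡ 40 (mod 41)
3^8 ≡ 1 (mod 41)
3^16 ≡ 1 (mod 41)
3^20 = 3^(16+4) ≡ 40 (mod 41).
Result is 40 ≡ −1, so (3/41) = −1.

-1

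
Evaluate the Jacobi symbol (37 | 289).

Reciprocity: 37 ≡ 1 and 289 ≡ 1 (mod 4), so (37/289) = +(289/37).
Reduce top mod 37: now compute (30/37).
Pull out 2: since 37 ≡ 5 (mod 8), (2/37) = -1.
Reciprocity: 15 ≡ 3 and 37 ≡ 1 (mod 4), so (15/37) = +(37/15).
Reduce top mod 15: now compute (7/15).
Reciprocity: 7 ≡ 3 and 15 ≡ 3 (mod 4), so (7/15) = −(15/7).
Reduce top mod 7: now compute (1/7).
Reached (1/7) = 1. Collecting the sign flips along the way, the symbol is +1.

1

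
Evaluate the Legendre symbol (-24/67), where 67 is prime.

First reduce: -24 ≡ 43 (mod 67).
Reciprocity: 43 ≡ 3 and 67 ≡ 3 (mod 4), so (43/67) = −(67/43).
Reduce top mod 43: now compute (24/43).
Pull out 2^3: since 43 ≡ 3 (mod 8), (2/43) = -1, so (2/43)^3 = -1.
Reciprocity: 3 ≡ 3 and 43 ≡ 3 (mod 4), so (3/43) = −(43/3).
Reduce top mod 3: now compute (1/3).
Reached (1/3) = 1. Collecting the sign flips along the way, the symbol is -1.

-1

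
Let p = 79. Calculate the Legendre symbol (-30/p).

1

First reduce: -30 ≡ 49 (mod 79).
Reciprocity: 49 ≡ 1 and 79 ≡ 3 (mod 4), so (49/79) = +(79/49).
Reduce top mod 49: now compute (30/49).
Pull out 2: since 49 ≡ 1 (mod 8), (2/49) = +1.
Reciprocity: 15 ≡ 3 and 49 ≡ 1 (mod 4), so (15/49) = +(49/15).
Reduce top mod 15: now compute (4/15).
Pull out 2^2: since 15 ≡ 7 (mod 8), (2/15) = +1, so (2/15)^2 = +1.
Reached (1/15) = 1. Collecting the sign flips along the way, the symbol is +1.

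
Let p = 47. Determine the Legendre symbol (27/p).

1

Euler's criterion: (27/47) ≡ 27^23 (mod 47).
27^2 ≡ 24 (mod 47)
27^4 ≡ 12 (mod 47)
27^8 ≡ 3 (mod 47)
27^16 ≡ 9 (mod 47)
27^23 = 27^(16+4+2+1) ≡ 1 (mod 47).
Result is 1, so (27/47) = 1.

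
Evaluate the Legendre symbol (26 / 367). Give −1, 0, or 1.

1

Pull out 2: since 367 ≡ 7 (mod 8), (2/367) = +1.
Reciprocity: 13 ≡ 1 and 367 ≡ 3 (mod 4), so (13/367) = +(367/13).
Reduce top mod 13: now compute (3/13).
Reciprocity: 3 ≡ 3 and 13 ≡ 1 (mod 4), so (3/13) = +(13/3).
Reduce top mod 3: now compute (1/3).
Reached (1/3) = 1. Collecting the sign flips along the way, the symbol is +1.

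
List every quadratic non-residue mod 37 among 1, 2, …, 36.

Square k = 1,…,18 (k and 37−k give the same square):
1²=1, 2²=4, 3²=9, 4²=16, 5²=25, 6²=36, 7²≡12, 8²≡27, 9²≡7, 10²≡26, 11²≡10, 12²≡33, 13²≡21, 14²≡11, 15²≡3, 16²≡34, 17²≡30, 18²≡28 (mod 37).
The residues are {1, 3, 4, 7, 9, 10, 11, 12, 16, 21, 25, 26, 27, 28, 30, 33, 34, 36}; the non-residues are the remaining 18 nonzero classes.

2 5 6 8 13 14 15 17 18 19 20 22 23 24 29 31 32 35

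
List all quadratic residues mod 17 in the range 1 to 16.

1 2 4 8 9 13 15 16

Square k = 1,…,8 (k and 17−k give the same square):
1²=1, 2²=4, 3²=9, 4²=16, 5²≡8, 6²≡2, 7²≡15, 8²≡13 (mod 17).
So the quadratic residues mod 17 are {1, 2, 4, 8, 9, 13, 15, 16}.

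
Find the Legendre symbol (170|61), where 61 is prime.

Euler's criterion: (170/61) ≡ 48^30 (mod 61).
48^2 ≡ 47 (mod 61)
48^4 ≡ 13 (mod 61)
48^8 ≡ 47 (mod 61)
48^16 ≡ 13 (mod 61)
48^30 = 48^(16+8+4+2) ≡ 1 (mod 61).
Result is 1, so (170/61) = 1.

1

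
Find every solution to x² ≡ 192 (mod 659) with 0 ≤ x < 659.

90, 569

Since 659 ≡ 3 (mod 4), a square root of 192 is 192^((659+1)/4) = 192^165 mod 659.
Repeated squaring: 192^2≡619, 192^4≡282, 192^8≡444, 192^16≡95, 192^32≡458, 192^64≡202, 192^128≡605 (mod 659).
192^165 = 192^(128+32+4+1) ≡ 569 (mod 659).
Check: 569² = 323761 ≡ 192 (mod 659). The two roots are 90 and 569.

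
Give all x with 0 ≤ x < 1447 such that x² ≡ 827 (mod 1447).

61, 1386

Since 1447 ≡ 3 (mod 4), a square root of 827 is 827^((1447+1)/4) = 827^362 mod 1447.
Repeated squaring: 827^2≡945, 827^4≡226, 827^8≡431, 827^16≡545, 827^32≡390, 827^64≡165, 827^128≡1179, 827^256≡921 (mod 1447).
827^362 = 827^(256+64+32+8+2) ≡ 1386 (mod 1447).
Check: 1386² = 1920996 ≡ 827 (mod 1447). The two roots are 61 and 1386.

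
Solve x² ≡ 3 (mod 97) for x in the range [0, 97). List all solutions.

10, 87

97 ≡ 1 (mod 4), so we find a root by search.
Trying successive values, 10² = 100 ≡ 3 (mod 97). The other root is 97 − 10 = 87.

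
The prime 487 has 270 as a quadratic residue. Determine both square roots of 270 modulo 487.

210, 277

Since 487 ≡ 3 (mod 4), a square root of 270 is 270^((487+1)/4) = 270^122 mod 487.
Repeated squaring: 270^2≡337, 270^4≡98, 270^8≡351, 270^16≡477, 270^32≡100, 270^64≡260 (mod 487).
270^122 = 270^(64+32+16+8+2) ≡ 277 (mod 487).
Check: 277² = 76729 ≡ 270 (mod 487). The two roots are 210 and 277.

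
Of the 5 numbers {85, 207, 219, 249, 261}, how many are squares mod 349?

(85/349) = +1 → QR.
(207/349) = +1 → QR.
(219/349) = +1 → QR.
(249/349) = +1 → QR.
(261/349) = +1 → QR.
Total quadratic residues among the 5: 5.

5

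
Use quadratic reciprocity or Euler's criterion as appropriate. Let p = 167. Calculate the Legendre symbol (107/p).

1

Reciprocity: 107 ≡ 3 and 167 ≡ 3 (mod 4), so (107/167) = −(167/107).
Reduce top mod 107: now compute (60/107).
Pull out 2^2: since 107 ≡ 3 (mod 8), (2/107) = -1, so (2/107)^2 = +1.
Reciprocity: 15 ≡ 3 and 107 ≡ 3 (mod 4), so (15/107) = −(107/15).
Reduce top mod 15: now compute (2/15).
Pull out 2: since 15 ≡ 7 (mod 8), (2/15) = +1.
Reached (1/15) = 1. Collecting the sign flips along the way, the symbol is +1.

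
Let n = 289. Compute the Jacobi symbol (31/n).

1

Reciprocity: 31 ≡ 3 and 289 ≡ 1 (mod 4), so (31/289) = +(289/31).
Reduce top mod 31: now compute (10/31).
Pull out 2: since 31 ≡ 7 (mod 8), (2/31) = +1.
Reciprocity: 5 ≡ 1 and 31 ≡ 3 (mod 4), so (5/31) = +(31/5).
Reduce top mod 5: now compute (1/5).
Reached (1/5) = 1. Collecting the sign flips along the way, the symbol is +1.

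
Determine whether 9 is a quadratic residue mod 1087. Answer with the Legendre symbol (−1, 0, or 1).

1

Reciprocity: 9 ≡ 1 and 1087 ≡ 3 (mod 4), so (9/1087) = +(1087/9).
Reduce top mod 9: now compute (7/9).
Reciprocity: 7 ≡ 3 and 9 ≡ 1 (mod 4), so (7/9) = +(9/7).
Reduce top mod 7: now compute (2/7).
Pull out 2: since 7 ≡ 7 (mod 8), (2/7) = +1.
Reached (1/7) = 1. Collecting the sign flips along the way, the symbol is +1.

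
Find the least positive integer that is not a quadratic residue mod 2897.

3

(2/2897) = +1, so 2 is a residue.
(3/2897) = −1, so 3 is the smallest positive non-residue mod 2897.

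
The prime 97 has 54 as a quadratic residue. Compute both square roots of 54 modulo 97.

97 ≡ 1 (mod 4), so we find a root by search.
Trying successive values, 32² = 1024 ≡ 54 (mod 97). The other root is 97 − 32 = 65.

32, 65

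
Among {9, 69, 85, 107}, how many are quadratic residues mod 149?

(9/149) = +1 → QR.
(69/149) = +1 → QR.
(85/149) = +1 → QR.
(107/149) = +1 → QR.
Total quadratic residues among the 4: 4.

4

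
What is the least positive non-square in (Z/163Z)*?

2

(2/163) = −1, so 2 is the smallest positive non-residue mod 163.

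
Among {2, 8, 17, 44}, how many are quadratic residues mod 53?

(2/53) = -1 → non-residue.
(8/53) = -1 → non-residue.
(17/53) = +1 → QR.
(44/53) = +1 → QR.
Total quadratic residues among the 4: 2.

2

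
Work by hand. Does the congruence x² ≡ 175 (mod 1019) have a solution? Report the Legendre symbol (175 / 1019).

-1

Reciprocity: 175 ≡ 3 and 1019 ≡ 3 (mod 4), so (175/1019) = −(1019/175).
Reduce top mod 175: now compute (144/175).
Pull out 2^4: since 175 ≡ 7 (mod 8), (2/175) = +1, so (2/175)^4 = +1.
Reciprocity: 9 ≡ 1 and 175 ≡ 3 (mod 4), so (9/175) = +(175/9).
Reduce top mod 9: now compute (4/9).
Pull out 2^2: since 9 ≡ 1 (mod 8), (2/9) = +1, so (2/9)^2 = +1.
Reached (1/9) = 1. Collecting the sign flips along the way, the symbol is -1.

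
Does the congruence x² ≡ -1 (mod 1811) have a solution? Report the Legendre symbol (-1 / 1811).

First reduce: -1 ≡ 1810 (mod 1811).
Pull out 2: since 1811 ≡ 3 (mod 8), (2/1811) = -1.
Reciprocity: 905 ≡ 1 and 1811 ≡ 3 (mod 4), so (905/1811) = +(1811/905).
Reduce top mod 905: now compute (1/905).
Reached (1/905) = 1. Collecting the sign flips along the way, the symbol is -1.

-1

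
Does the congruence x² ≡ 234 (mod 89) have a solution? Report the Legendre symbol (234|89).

-1

First reduce: 234 ≡ 56 (mod 89).
Pull out 2^3: since 89 ≡ 1 (mod 8), (2/89) = +1, so (2/89)^3 = +1.
Reciprocity: 7 ≡ 3 and 89 ≡ 1 (mod 4), so (7/89) = +(89/7).
Reduce top mod 7: now compute (5/7).
Reciprocity: 5 ≡ 1 and 7 ≡ 3 (mod 4), so (5/7) = +(7/5).
Reduce top mod 5: now compute (2/5).
Pull out 2: since 5 ≡ 5 (mod 8), (2/5) = -1.
Reached (1/5) = 1. Collecting the sign flips along the way, the symbol is -1.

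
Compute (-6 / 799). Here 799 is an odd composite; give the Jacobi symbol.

First reduce: -6 ≡ 793 (mod 799).
Reciprocity: 793 ≡ 1 and 799 ≡ 3 (mod 4), so (793/799) = +(799/793).
Reduce top mod 793: now compute (6/793).
Pull out 2: since 793 ≡ 1 (mod 8), (2/793) = +1.
Reciprocity: 3 ≡ 3 and 793 ≡ 1 (mod 4), so (3/793) = +(793/3).
Reduce top mod 3: now compute (1/3).
Reached (1/3) = 1. Collecting the sign flips along the way, the symbol is +1.

1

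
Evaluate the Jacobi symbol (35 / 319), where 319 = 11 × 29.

Reciprocity: 35 ≡ 3 and 319 ≡ 3 (mod 4), so (35/319) = −(319/35).
Reduce top mod 35: now compute (4/35).
Pull out 2^2: since 35 ≡ 3 (mod 8), (2/35) = -1, so (2/35)^2 = +1.
Reached (1/35) = 1. Collecting the sign flips along the way, the symbol is -1.

-1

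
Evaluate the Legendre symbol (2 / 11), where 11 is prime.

Pull out 2: since 11 ≡ 3 (mod 8), (2/11) = -1.
Reached (1/11) = 1. Collecting the sign flips along the way, the symbol is -1.

-1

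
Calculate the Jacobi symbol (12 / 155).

Pull out 2^2: since 155 ≡ 3 (mod 8), (2/155) = -1, so (2/155)^2 = +1.
Reciprocity: 3 ≡ 3 and 155 ≡ 3 (mod 4), so (3/155) = −(155/3).
Reduce top mod 3: now compute (2/3).
Pull out 2: since 3 ≡ 3 (mod 8), (2/3) = -1.
Reached (1/3) = 1. Collecting the sign flips along the way, the symbol is +1.

1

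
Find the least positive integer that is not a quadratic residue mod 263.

(2/263) = +1, so 2 is a residue.
(3/263) = +1, so 3 is a residue.
(4/263) = +1, so 4 is a residue.
(5/263) = −1, so 5 is the smallest positive non-residue mod 263.

5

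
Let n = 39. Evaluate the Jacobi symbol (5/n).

1

Reciprocity: 5 ≡ 1 and 39 ≡ 3 (mod 4), so (5/39) = +(39/5).
Reduce top mod 5: now compute (4/5).
Pull out 2^2: since 5 ≡ 5 (mod 8), (2/5) = -1, so (2/5)^2 = +1.
Reached (1/5) = 1. Collecting the sign flips along the way, the symbol is +1.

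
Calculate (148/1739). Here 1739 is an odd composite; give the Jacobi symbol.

0

Pull out 2^2: since 1739 ≡ 3 (mod 8), (2/1739) = -1, so (2/1739)^2 = +1.
Reciprocity: 37 ≡ 1 and 1739 ≡ 3 (mod 4), so (37/1739) = +(1739/37).
Reduce top mod 37: now compute (0/37).
Top reduces to 0: gcd > 1, so the symbol is 0.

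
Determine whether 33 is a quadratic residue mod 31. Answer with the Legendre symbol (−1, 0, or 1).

1

First reduce: 33 ≡ 2 (mod 31).
Pull out 2: since 31 ≡ 7 (mod 8), (2/31) = +1.
Reached (1/31) = 1. Collecting the sign flips along the way, the symbol is +1.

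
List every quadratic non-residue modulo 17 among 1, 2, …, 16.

Square k = 1,…,8 (k and 17−k give the same square):
1²=1, 2²=4, 3²=9, 4²=16, 5²≡8, 6²≡2, 7²≡15, 8²≡13 (mod 17).
The residues are {1, 2, 4, 8, 9, 13, 15, 16}; the non-residues are the remaining 8 nonzero classes.

3,5,6,7,10,11,12,14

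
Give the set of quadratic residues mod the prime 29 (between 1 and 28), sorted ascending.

Square k = 1,…,14 (k and 29−k give the same square):
1²=1, 2²=4, 3²=9, 4²=16, 5²=25, 6²≡7, 7²≡20, 8²≡6, 9²≡23, 10²≡13, 11²≡5, 12²≡28, 13²≡24, 14²≡22 (mod 29).
So the quadratic residues mod 29 are {1, 4, 5, 6, 7, 9, 13, 16, 20, 22, 23, 24, 25, 28}.

1 4 5 6 7 9 13 16 20 22 23 24 25 28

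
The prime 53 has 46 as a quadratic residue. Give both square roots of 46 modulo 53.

53 ≡ 1 (mod 4), so we find a root by search.
Trying successive values, 24² = 576 ≡ 46 (mod 53). The other root is 53 − 24 = 29.

24, 29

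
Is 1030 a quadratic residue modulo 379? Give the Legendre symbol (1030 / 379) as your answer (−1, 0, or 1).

-1

First reduce: 1030 ≡ 272 (mod 379).
Pull out 2^4: since 379 ≡ 3 (mod 8), (2/379) = -1, so (2/379)^4 = +1.
Reciprocity: 17 ≡ 1 and 379 ≡ 3 (mod 4), so (17/379) = +(379/17).
Reduce top mod 17: now compute (5/17).
Reciprocity: 5 ≡ 1 and 17 ≡ 1 (mod 4), so (5/17) = +(17/5).
Reduce top mod 5: now compute (2/5).
Pull out 2: since 5 ≡ 5 (mod 8), (2/5) = -1.
Reached (1/5) = 1. Collecting the sign flips along the way, the symbol is -1.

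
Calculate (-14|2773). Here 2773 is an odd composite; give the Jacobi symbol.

-1

First reduce: -14 ≡ 2759 (mod 2773).
Reciprocity: 2759 ≡ 3 and 2773 ≡ 1 (mod 4), so (2759/2773) = +(2773/2759).
Reduce top mod 2759: now compute (14/2759).
Pull out 2: since 2759 ≡ 7 (mod 8), (2/2759) = +1.
Reciprocity: 7 ≡ 3 and 2759 ≡ 3 (mod 4), so (7/2759) = −(2759/7).
Reduce top mod 7: now compute (1/7).
Reached (1/7) = 1. Collecting the sign flips along the way, the symbol is -1.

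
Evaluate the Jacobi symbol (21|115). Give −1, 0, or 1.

-1

Reciprocity: 21 ≡ 1 and 115 ≡ 3 (mod 4), so (21/115) = +(115/21).
Reduce top mod 21: now compute (10/21).
Pull out 2: since 21 ≡ 5 (mod 8), (2/21) = -1.
Reciprocity: 5 ≡ 1 and 21 ≡ 1 (mod 4), so (5/21) = +(21/5).
Reduce top mod 5: now compute (1/5).
Reached (1/5) = 1. Collecting the sign flips along the way, the symbol is -1.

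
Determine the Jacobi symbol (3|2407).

-1

Reciprocity: 3 ≡ 3 and 2407 ≡ 3 (mod 4), so (3/2407) = −(2407/3).
Reduce top mod 3: now compute (1/3).
Reached (1/3) = 1. Collecting the sign flips along the way, the symbol is -1.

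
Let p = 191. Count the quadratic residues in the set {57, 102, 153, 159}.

(57/191) = -1 → non-residue.
(102/191) = +1 → QR.
(153/191) = +1 → QR.
(159/191) = -1 → non-residue.
Total quadratic residues among the 4: 2.

2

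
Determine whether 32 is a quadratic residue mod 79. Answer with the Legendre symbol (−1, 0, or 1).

Euler's criterion: (32/79) ≡ 32^39 (mod 79).
32^2 ≡ 76 (mod 79)
32^4 ≡ 9 (mod 79)
32^8 ≡ 2 (mod 79)
32^16 ≡ 4 (mod 79)
32^32 ≡ 16 (mod 79)
32^39 = 32^(32+4+2+1) ≡ 1 (mod 79).
Result is 1, so (32/79) = 1.

1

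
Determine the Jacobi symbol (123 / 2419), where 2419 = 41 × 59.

Reciprocity: 123 ≡ 3 and 2419 ≡ 3 (mod 4), so (123/2419) = −(2419/123).
Reduce top mod 123: now compute (82/123).
Pull out 2: since 123 ≡ 3 (mod 8), (2/123) = -1.
Reciprocity: 41 ≡ 1 and 123 ≡ 3 (mod 4), so (41/123) = +(123/41).
Reduce top mod 41: now compute (0/41).
Top reduces to 0: gcd > 1, so the symbol is 0.

0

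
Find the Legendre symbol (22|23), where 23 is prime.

-1

Pull out 2: since 23 ≡ 7 (mod 8), (2/23) = +1.
Reciprocity: 11 ≡ 3 and 23 ≡ 3 (mod 4), so (11/23) = −(23/11).
Reduce top mod 11: now compute (1/11).
Reached (1/11) = 1. Collecting the sign flips along the way, the symbol is -1.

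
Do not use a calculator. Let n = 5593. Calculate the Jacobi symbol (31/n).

Reciprocity: 31 ≡ 3 and 5593 ≡ 1 (mod 4), so (31/5593) = +(5593/31).
Reduce top mod 31: now compute (13/31).
Reciprocity: 13 ≡ 1 and 31 ≡ 3 (mod 4), so (13/31) = +(31/13).
Reduce top mod 13: now compute (5/13).
Reciprocity: 5 ≡ 1 and 13 ≡ 1 (mod 4), so (5/13) = +(13/5).
Reduce top mod 5: now compute (3/5).
Reciprocity: 3 ≡ 3 and 5 ≡ 1 (mod 4), so (3/5) = +(5/3).
Reduce top mod 3: now compute (2/3).
Pull out 2: since 3 ≡ 3 (mod 8), (2/3) = -1.
Reached (1/3) = 1. Collecting the sign flips along the way, the symbol is -1.

-1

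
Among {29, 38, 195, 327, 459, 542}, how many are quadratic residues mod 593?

2

(29/593) = +1 → QR.
(38/593) = +1 → QR.
(195/593) = -1 → non-residue.
(327/593) = -1 → non-residue.
(459/593) = -1 → non-residue.
(542/593) = -1 → non-residue.
Total quadratic residues among the 6: 2.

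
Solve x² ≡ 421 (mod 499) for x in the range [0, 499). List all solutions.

Since 499 ≡ 3 (mod 4), a square root of 421 is 421^((499+1)/4) = 421^125 mod 499.
Repeated squaring: 421^2≡96, 421^4≡234, 421^8≡365, 421^16≡491, 421^32≡64, 421^64≡104 (mod 499).
421^125 = 421^(64+32+16+8+4+1) ≡ 54 (mod 499).
Check: 54² = 2916 ≡ 421 (mod 499). The two roots are 54 and 445.

54, 445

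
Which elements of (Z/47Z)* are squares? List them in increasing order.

1, 2, 3, 4, 6, 7, 8, 9, 12, 14, 16, 17, 18, 21, 24, 25, 27, 28, 32, 34, 36, 37, 42

Square k = 1,…,23 (k and 47−k give the same square):
1²=1, 2²=4, 3²=9, 4²=16, 5²=25, 6²=36, 7²≡2, 8²≡17, 9²≡34, 10²≡6, 11²≡27, 12²≡3, 13²≡28, 14²≡8, 15²≡37, 16²≡21, 17²≡7, 18²≡42, 19²≡32, 20²≡24, 21²≡18, 22²≡14, 23²≡12 (mod 47).
So the quadratic residues mod 47 are {1, 2, 3, 4, 6, 7, 8, 9, 12, 14, 16, 17, 18, 21, 24, 25, 27, 28, 32, 34, 36, 37, 42}.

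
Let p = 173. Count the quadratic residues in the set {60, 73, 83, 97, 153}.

(60/173) = +1 → QR.
(73/173) = +1 → QR.
(83/173) = +1 → QR.
(97/173) = -1 → non-residue.
(153/173) = -1 → non-residue.
Total quadratic residues among the 5: 3.

3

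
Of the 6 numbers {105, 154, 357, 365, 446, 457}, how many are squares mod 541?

4

(105/541) = +1 → QR.
(154/541) = +1 → QR.
(357/541) = -1 → non-residue.
(365/541) = -1 → non-residue.
(446/541) = +1 → QR.
(457/541) = +1 → QR.
Total quadratic residues among the 6: 4.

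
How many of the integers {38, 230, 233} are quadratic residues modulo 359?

(38/359) = -1 → non-residue.
(230/359) = +1 → QR.
(233/359) = +1 → QR.
Total quadratic residues among the 3: 2.

2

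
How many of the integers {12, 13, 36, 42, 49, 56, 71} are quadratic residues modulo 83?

3

(12/83) = +1 → QR.
(13/83) = -1 → non-residue.
(36/83) = +1 → QR.
(42/83) = -1 → non-residue.
(49/83) = +1 → QR.
(56/83) = -1 → non-residue.
(71/83) = -1 → non-residue.
Total quadratic residues among the 7: 3.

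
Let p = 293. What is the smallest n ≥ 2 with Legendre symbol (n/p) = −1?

2

(2/293) = −1, so 2 is the smallest positive non-residue mod 293.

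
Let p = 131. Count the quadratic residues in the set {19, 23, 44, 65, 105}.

(19/131) = -1 → non-residue.
(23/131) = -1 → non-residue.
(44/131) = +1 → QR.
(65/131) = +1 → QR.
(105/131) = +1 → QR.
Total quadratic residues among the 5: 3.

3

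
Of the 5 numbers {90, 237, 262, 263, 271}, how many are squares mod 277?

(90/277) = +1 → QR.
(237/277) = +1 → QR.
(262/277) = -1 → non-residue.
(263/277) = -1 → non-residue.
(271/277) = -1 → non-residue.
Total quadratic residues among the 5: 2.

2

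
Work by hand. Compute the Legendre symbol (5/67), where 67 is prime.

Euler's criterion: (5/67) ≡ 5^33 (mod 67).
5^2 ≡ 25 (mod 67)
5^4 ≡ 22 (mod 67)
5^8 ≡ 15 (mod 67)
5^16 ≡ 24 (mod 67)
5^32 ≡ 40 (mod 67)
5^33 = 5^(32+1) ≡ 66 (mod 67).
Result is 66 ≡ −1, so (5/67) = −1.

-1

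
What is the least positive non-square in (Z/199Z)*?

(2/199) = +1, so 2 is a residue.
(3/199) = −1, so 3 is the smallest positive non-residue mod 199.

3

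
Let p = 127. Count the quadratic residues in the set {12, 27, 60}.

(12/127) = -1 → non-residue.
(27/127) = -1 → non-residue.
(60/127) = +1 → QR.
Total quadratic residues among the 3: 1.

1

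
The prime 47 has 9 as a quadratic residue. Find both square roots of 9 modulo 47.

Since 47 ≡ 3 (mod 4), a square root of 9 is 9^((47+1)/4) = 9^12 mod 47.
Repeated squaring: 9^2≡34, 9^4≡28, 9^8≡32 (mod 47).
9^12 = 9^(8+4) ≡ 3 (mod 47).
Check: 3² = 9 ≡ 9 (mod 47). The two roots are 3 and 44.

3, 44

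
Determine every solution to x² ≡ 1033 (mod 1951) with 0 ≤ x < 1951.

Since 1951 ≡ 3 (mod 4), a square root of 1033 is 1033^((1951+1)/4) = 1033^488 mod 1951.
Repeated squaring: 1033^2≡1843, 1033^4≡1909, 1033^8≡1764, 1033^16≡1802, 1033^32≡740, 1033^64≡1320, 1033^128≡157, 1033^256≡1237 (mod 1951).
1033^488 = 1033^(256+128+64+32+8) ≡ 129 (mod 1951).
Check: 129² = 16641 ≡ 1033 (mod 1951). The two roots are 129 and 1822.

129, 1822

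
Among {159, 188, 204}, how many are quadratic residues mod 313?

(159/313) = -1 → non-residue.
(188/313) = -1 → non-residue.
(204/313) = -1 → non-residue.
Total quadratic residues among the 3: 0.

0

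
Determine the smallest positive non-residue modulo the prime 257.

(2/257) = +1, so 2 is a residue.
(3/257) = −1, so 3 is the smallest positive non-residue mod 257.

3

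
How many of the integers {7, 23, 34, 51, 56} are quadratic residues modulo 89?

(7/89) = -1 → non-residue.
(23/89) = -1 → non-residue.
(34/89) = +1 → QR.
(51/89) = -1 → non-residue.
(56/89) = -1 → non-residue.
Total quadratic residues among the 5: 1.

1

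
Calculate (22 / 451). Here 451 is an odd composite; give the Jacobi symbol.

0

Pull out 2: since 451 ≡ 3 (mod 8), (2/451) = -1.
Reciprocity: 11 ≡ 3 and 451 ≡ 3 (mod 4), so (11/451) = −(451/11).
Reduce top mod 11: now compute (0/11).
Top reduces to 0: gcd > 1, so the symbol is 0.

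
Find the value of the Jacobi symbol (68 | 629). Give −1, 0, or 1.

Pull out 2^2: since 629 ≡ 5 (mod 8), (2/629) = -1, so (2/629)^2 = +1.
Reciprocity: 17 ≡ 1 and 629 ≡ 1 (mod 4), so (17/629) = +(629/17).
Reduce top mod 17: now compute (0/17).
Top reduces to 0: gcd > 1, so the symbol is 0.

0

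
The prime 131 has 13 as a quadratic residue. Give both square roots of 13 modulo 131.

Since 131 ≡ 3 (mod 4), a square root of 13 is 13^((131+1)/4) = 13^33 mod 131.
Repeated squaring: 13^2≡38, 13^4≡3, 13^8≡9, 13^16≡81, 13^32≡11 (mod 131).
13^33 = 13^(32+1) ≡ 12 (mod 131).
Check: 12² = 144 ≡ 13 (mod 131). The two roots are 12 and 119.

12, 119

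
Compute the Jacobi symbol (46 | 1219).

Pull out 2: since 1219 ≡ 3 (mod 8), (2/1219) = -1.
Reciprocity: 23 ≡ 3 and 1219 ≡ 3 (mod 4), so (23/1219) = −(1219/23).
Reduce top mod 23: now compute (0/23).
Top reduces to 0: gcd > 1, so the symbol is 0.

0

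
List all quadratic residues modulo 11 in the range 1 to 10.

1,3,4,5,9

Square k = 1,…,5 (k and 11−k give the same square):
1²=1, 2²=4, 3²=9, 4²≡5, 5²≡3 (mod 11).
So the quadratic residues mod 11 are {1, 3, 4, 5, 9}.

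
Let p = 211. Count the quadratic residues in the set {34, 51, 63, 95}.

(34/211) = +1 → QR.
(51/211) = +1 → QR.
(63/211) = -1 → non-residue.
(95/211) = +1 → QR.
Total quadratic residues among the 4: 3.

3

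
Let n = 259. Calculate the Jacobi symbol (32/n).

Pull out 2^5: since 259 ≡ 3 (mod 8), (2/259) = -1, so (2/259)^5 = -1.
Reached (1/259) = 1. Collecting the sign flips along the way, the symbol is -1.

-1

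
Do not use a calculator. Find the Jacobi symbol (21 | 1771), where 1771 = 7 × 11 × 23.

0

Reciprocity: 21 ≡ 1 and 1771 ≡ 3 (mod 4), so (21/1771) = +(1771/21).
Reduce top mod 21: now compute (7/21).
Reciprocity: 7 ≡ 3 and 21 ≡ 1 (mod 4), so (7/21) = +(21/7).
Reduce top mod 7: now compute (0/7).
Top reduces to 0: gcd > 1, so the symbol is 0.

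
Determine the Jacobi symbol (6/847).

-1

Pull out 2: since 847 ≡ 7 (mod 8), (2/847) = +1.
Reciprocity: 3 ≡ 3 and 847 ≡ 3 (mod 4), so (3/847) = −(847/3).
Reduce top mod 3: now compute (1/3).
Reached (1/3) = 1. Collecting the sign flips along the way, the symbol is -1.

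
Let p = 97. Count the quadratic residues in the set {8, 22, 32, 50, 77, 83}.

(8/97) = +1 → QR.
(22/97) = +1 → QR.
(32/97) = +1 → QR.
(50/97) = +1 → QR.
(77/97) = -1 → non-residue.
(83/97) = -1 → non-residue.
Total quadratic residues among the 6: 4.

4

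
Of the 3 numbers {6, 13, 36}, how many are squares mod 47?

2

(6/47) = +1 → QR.
(13/47) = -1 → non-residue.
(36/47) = +1 → QR.
Total quadratic residues among the 3: 2.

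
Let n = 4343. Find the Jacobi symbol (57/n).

Reciprocity: 57 ≡ 1 and 4343 ≡ 3 (mod 4), so (57/4343) = +(4343/57).
Reduce top mod 57: now compute (11/57).
Reciprocity: 11 ≡ 3 and 57 ≡ 1 (mod 4), so (11/57) = +(57/11).
Reduce top mod 11: now compute (2/11).
Pull out 2: since 11 ≡ 3 (mod 8), (2/11) = -1.
Reached (1/11) = 1. Collecting the sign flips along the way, the symbol is -1.

-1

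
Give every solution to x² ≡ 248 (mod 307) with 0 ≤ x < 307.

Since 307 ≡ 3 (mod 4), a square root of 248 is 248^((307+1)/4) = 248^77 mod 307.
Repeated squaring: 248^2≡104, 248^4≡71, 248^8≡129, 248^16≡63, 248^32≡285, 248^64≡177 (mod 307).
248^77 = 248^(64+8+4+1) ≡ 255 (mod 307).
Check: 255² = 65025 ≡ 248 (mod 307). The two roots are 52 and 255.

52, 255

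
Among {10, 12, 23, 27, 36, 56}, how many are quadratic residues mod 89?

(10/89) = +1 → QR.
(12/89) = -1 → non-residue.
(23/89) = -1 → non-residue.
(27/89) = -1 → non-residue.
(36/89) = +1 → QR.
(56/89) = -1 → non-residue.
Total quadratic residues among the 6: 2.

2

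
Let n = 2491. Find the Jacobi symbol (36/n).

1

Pull out 2^2: since 2491 ≡ 3 (mod 8), (2/2491) = -1, so (2/2491)^2 = +1.
Reciprocity: 9 ≡ 1 and 2491 ≡ 3 (mod 4), so (9/2491) = +(2491/9).
Reduce top mod 9: now compute (7/9).
Reciprocity: 7 ≡ 3 and 9 ≡ 1 (mod 4), so (7/9) = +(9/7).
Reduce top mod 7: now compute (2/7).
Pull out 2: since 7 ≡ 7 (mod 8), (2/7) = +1.
Reached (1/7) = 1. Collecting the sign flips along the way, the symbol is +1.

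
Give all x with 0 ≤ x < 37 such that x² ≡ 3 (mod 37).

15, 22

37 ≡ 1 (mod 4), so we find a root by search.
Trying successive values, 15² = 225 ≡ 3 (mod 37). The other root is 37 − 15 = 22.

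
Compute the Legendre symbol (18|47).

Euler's criterion: (18/47) ≡ 18^23 (mod 47).
18^2 ≡ 42 (mod 47)
18^4 ≡ 25 (mod 47)
18^8 ≡ 14 (mod 47)
18^16 ≡ 8 (mod 47)
18^23 = 18^(16+4+2+1) ≡ 1 (mod 47).
Result is 1, so (18/47) = 1.

1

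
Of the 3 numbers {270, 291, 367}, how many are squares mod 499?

2

(270/499) = +1 → QR.
(291/499) = +1 → QR.
(367/499) = -1 → non-residue.
Total quadratic residues among the 3: 2.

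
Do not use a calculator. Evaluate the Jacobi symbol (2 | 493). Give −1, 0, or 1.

-1

Pull out 2: since 493 ≡ 5 (mod 8), (2/493) = -1.
Reached (1/493) = 1. Collecting the sign flips along the way, the symbol is -1.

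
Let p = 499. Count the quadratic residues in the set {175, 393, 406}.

1

(175/499) = -1 → non-residue.
(393/499) = -1 → non-residue.
(406/499) = +1 → QR.
Total quadratic residues among the 3: 1.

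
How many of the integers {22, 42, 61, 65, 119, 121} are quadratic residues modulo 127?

(22/127) = +1 → QR.
(42/127) = +1 → QR.
(61/127) = +1 → QR.
(65/127) = -1 → non-residue.
(119/127) = -1 → non-residue.
(121/127) = +1 → QR.
Total quadratic residues among the 6: 4.

4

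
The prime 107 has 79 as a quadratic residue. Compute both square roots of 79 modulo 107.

20, 87

Since 107 ≡ 3 (mod 4), a square root of 79 is 79^((107+1)/4) = 79^27 mod 107.
Repeated squaring: 79^2≡35, 79^4≡48, 79^8≡57, 79^16≡39 (mod 107).
79^27 = 79^(16+8+2+1) ≡ 87 (mod 107).
Check: 87² = 7569 ≡ 79 (mod 107). The two roots are 20 and 87.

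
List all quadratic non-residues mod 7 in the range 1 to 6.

Square k = 1,…,3 (k and 7−k give the same square):
1²=1, 2²=4, 3²≡2 (mod 7).
The residues are {1, 2, 4}; the non-residues are the remaining 3 nonzero classes.

3 5 6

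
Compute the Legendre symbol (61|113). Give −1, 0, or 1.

1

Euler's criterion: (61/113) ≡ 61^56 (mod 113).
61^2 ≡ 105 (mod 113)
61^4 ≡ 64 (mod 113)
61^8 ≡ 28 (mod 113)
61^16 ≡ 106 (mod 113)
61^32 ≡ 49 (mod 113)
61^56 = 61^(32+16+8) ≡ 1 (mod 113).
Result is 1, so (61/113) = 1.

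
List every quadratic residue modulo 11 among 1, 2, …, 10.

Square k = 1,…,5 (k and 11−k give the same square):
1²=1, 2²=4, 3²=9, 4²≡5, 5²≡3 (mod 11).
So the quadratic residues mod 11 are {1, 3, 4, 5, 9}.

1 3 4 5 9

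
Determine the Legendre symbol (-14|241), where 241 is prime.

Euler's criterion: (-14/241) ≡ 227^120 (mod 241).
227^2 ≡ 196 (mod 241)
227^4 ≡ 97 (mod 241)
227^8 ≡ 10 (mod 241)
227^16 ≡ 100 (mod 241)
227^32 ≡ 119 (mod 241)
227^64 ≡ 183 (mod 241)
227^120 = 227^(64+32+16+8) ≡ 240 (mod 241).
Result is 240 ≡ −1, so (-14/241) = −1.

-1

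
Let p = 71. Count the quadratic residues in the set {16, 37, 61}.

(16/71) = +1 → QR.
(37/71) = +1 → QR.
(61/71) = -1 → non-residue.
Total quadratic residues among the 3: 2.

2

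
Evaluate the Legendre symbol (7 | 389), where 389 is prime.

Euler's criterion: (7/389) ≡ 7^194 (mod 389).
7^2 ≡ 49 (mod 389)
7^4 ≡ 67 (mod 389)
7^8 ≡ 210 (mod 389)
7^16 ≡ 143 (mod 389)
7^32 ≡ 221 (mod 389)
7^64 ≡ 216 (mod 389)
7^128 ≡ 365 (mod 389)
7^194 = 7^(128+64+2) ≡ 1 (mod 389).
Result is 1, so (7/389) = 1.

1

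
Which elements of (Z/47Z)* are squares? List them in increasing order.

1, 2, 3, 4, 6, 7, 8, 9, 12, 14, 16, 17, 18, 21, 24, 25, 27, 28, 32, 34, 36, 37, 42

Square k = 1,…,23 (k and 47−k give the same square):
1²=1, 2²=4, 3²=9, 4²=16, 5²=25, 6²=36, 7²≡2, 8²≡17, 9²≡34, 10²≡6, 11²≡27, 12²≡3, 13²≡28, 14²≡8, 15²≡37, 16²≡21, 17²≡7, 18²≡42, 19²≡32, 20²≡24, 21²≡18, 22²≡14, 23²≡12 (mod 47).
So the quadratic residues mod 47 are {1, 2, 3, 4, 6, 7, 8, 9, 12, 14, 16, 17, 18, 21, 24, 25, 27, 28, 32, 34, 36, 37, 42}.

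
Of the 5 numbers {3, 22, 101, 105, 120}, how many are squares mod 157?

4

(3/157) = +1 → QR.
(22/157) = -1 → non-residue.
(101/157) = +1 → QR.
(105/157) = +1 → QR.
(120/157) = +1 → QR.
Total quadratic residues among the 5: 4.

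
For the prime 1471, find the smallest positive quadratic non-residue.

(2/1471) = +1, so 2 is a residue.
(3/1471) = −1, so 3 is the smallest positive non-residue mod 1471.

3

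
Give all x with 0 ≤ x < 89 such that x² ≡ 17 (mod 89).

89 ≡ 1 (mod 4), so we find a root by search.
Trying successive values, 27² = 729 ≡ 17 (mod 89). The other root is 89 − 27 = 62.

27, 62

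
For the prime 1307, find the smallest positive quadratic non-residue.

2

(2/1307) = −1, so 2 is the smallest positive non-residue mod 1307.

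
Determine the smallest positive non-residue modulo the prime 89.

(2/89) = +1, so 2 is a residue.
(3/89) = −1, so 3 is the smallest positive non-residue mod 89.

3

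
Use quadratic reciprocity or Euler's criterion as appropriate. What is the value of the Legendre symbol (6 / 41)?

-1

Pull out 2: since 41 ≡ 1 (mod 8), (2/41) = +1.
Reciprocity: 3 ≡ 3 and 41 ≡ 1 (mod 4), so (3/41) = +(41/3).
Reduce top mod 3: now compute (2/3).
Pull out 2: since 3 ≡ 3 (mod 8), (2/3) = -1.
Reached (1/3) = 1. Collecting the sign flips along the way, the symbol is -1.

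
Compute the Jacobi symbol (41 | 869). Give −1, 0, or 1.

1

Reciprocity: 41 ≡ 1 and 869 ≡ 1 (mod 4), so (41/869) = +(869/41).
Reduce top mod 41: now compute (8/41).
Pull out 2^3: since 41 ≡ 1 (mod 8), (2/41) = +1, so (2/41)^3 = +1.
Reached (1/41) = 1. Collecting the sign flips along the way, the symbol is +1.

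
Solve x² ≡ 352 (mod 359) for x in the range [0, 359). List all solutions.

Since 359 ≡ 3 (mod 4), a square root of 352 is 352^((359+1)/4) = 352^90 mod 359.
Repeated squaring: 352^2≡49, 352^4≡247, 352^8≡338, 352^16≡82, 352^32≡262, 352^64≡75 (mod 359).
352^90 = 352^(64+16+8+2) ≡ 102 (mod 359).
Check: 102² = 10404 ≡ 352 (mod 359). The two roots are 102 and 257.

102, 257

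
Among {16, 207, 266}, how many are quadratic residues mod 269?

2

(16/269) = +1 → QR.
(207/269) = +1 → QR.
(266/269) = -1 → non-residue.
Total quadratic residues among the 3: 2.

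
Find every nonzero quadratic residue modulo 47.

1,2,3,4,6,7,8,9,12,14,16,17,18,21,24,25,27,28,32,34,36,37,42

Square k = 1,…,23 (k and 47−k give the same square):
1²=1, 2²=4, 3²=9, 4²=16, 5²=25, 6²=36, 7²≡2, 8²≡17, 9²≡34, 10²≡6, 11²≡27, 12²≡3, 13²≡28, 14²≡8, 15²≡37, 16²≡21, 17²≡7, 18²≡42, 19²≡32, 20²≡24, 21²≡18, 22²≡14, 23²≡12 (mod 47).
So the quadratic residues mod 47 are {1, 2, 3, 4, 6, 7, 8, 9, 12, 14, 16, 17, 18, 21, 24, 25, 27, 28, 32, 34, 36, 37, 42}.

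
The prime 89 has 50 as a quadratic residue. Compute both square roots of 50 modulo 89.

89 ≡ 1 (mod 4), so we find a root by search.
Trying successive values, 36² = 1296 ≡ 50 (mod 89). The other root is 89 − 36 = 53.

36, 53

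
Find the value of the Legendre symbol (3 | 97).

1

Reciprocity: 3 ≡ 3 and 97 ≡ 1 (mod 4), so (3/97) = +(97/3).
Reduce top mod 3: now compute (1/3).
Reached (1/3) = 1. Collecting the sign flips along the way, the symbol is +1.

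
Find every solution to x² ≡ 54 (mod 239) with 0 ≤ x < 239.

Since 239 ≡ 3 (mod 4), a square root of 54 is 54^((239+1)/4) = 54^60 mod 239.
Repeated squaring: 54^2≡48, 54^4≡153, 54^8≡226, 54^16≡169, 54^32≡120 (mod 239).
54^60 = 54^(32+16+8+4) ≡ 66 (mod 239).
Check: 66² = 4356 ≡ 54 (mod 239). The two roots are 66 and 173.

66, 173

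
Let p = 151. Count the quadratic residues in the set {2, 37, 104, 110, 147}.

(2/151) = +1 → QR.
(37/151) = +1 → QR.
(104/151) = -1 → non-residue.
(110/151) = +1 → QR.
(147/151) = -1 → non-residue.
Total quadratic residues among the 5: 3.

3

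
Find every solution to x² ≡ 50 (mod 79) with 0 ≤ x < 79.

Since 79 ≡ 3 (mod 4), a square root of 50 is 50^((79+1)/4) = 50^20 mod 79.
Repeated squaring: 50^2≡51, 50^4≡73, 50^8≡36, 50^16≡32 (mod 79).
50^20 = 50^(16+4) ≡ 45 (mod 79).
Check: 45² = 2025 ≡ 50 (mod 79). The two roots are 34 and 45.

34, 45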